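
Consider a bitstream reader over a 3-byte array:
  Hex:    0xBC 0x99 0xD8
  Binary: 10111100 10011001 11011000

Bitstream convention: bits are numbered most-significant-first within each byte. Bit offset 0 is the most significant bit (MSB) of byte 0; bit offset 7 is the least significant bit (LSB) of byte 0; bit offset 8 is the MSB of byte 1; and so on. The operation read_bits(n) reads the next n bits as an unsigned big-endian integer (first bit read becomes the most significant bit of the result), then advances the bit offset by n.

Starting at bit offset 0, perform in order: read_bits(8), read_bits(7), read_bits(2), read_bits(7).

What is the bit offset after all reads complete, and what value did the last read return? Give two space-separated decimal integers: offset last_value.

Answer: 24 88

Derivation:
Read 1: bits[0:8] width=8 -> value=188 (bin 10111100); offset now 8 = byte 1 bit 0; 16 bits remain
Read 2: bits[8:15] width=7 -> value=76 (bin 1001100); offset now 15 = byte 1 bit 7; 9 bits remain
Read 3: bits[15:17] width=2 -> value=3 (bin 11); offset now 17 = byte 2 bit 1; 7 bits remain
Read 4: bits[17:24] width=7 -> value=88 (bin 1011000); offset now 24 = byte 3 bit 0; 0 bits remain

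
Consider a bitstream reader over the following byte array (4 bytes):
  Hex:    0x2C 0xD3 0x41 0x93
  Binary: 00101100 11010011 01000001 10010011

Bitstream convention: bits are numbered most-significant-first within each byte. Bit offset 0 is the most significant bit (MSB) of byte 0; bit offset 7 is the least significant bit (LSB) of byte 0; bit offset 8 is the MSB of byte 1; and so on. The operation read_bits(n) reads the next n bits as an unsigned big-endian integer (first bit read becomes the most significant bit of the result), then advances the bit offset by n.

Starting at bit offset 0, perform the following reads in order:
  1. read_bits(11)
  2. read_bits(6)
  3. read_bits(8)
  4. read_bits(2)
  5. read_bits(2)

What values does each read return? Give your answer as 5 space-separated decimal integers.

Answer: 358 38 131 0 2

Derivation:
Read 1: bits[0:11] width=11 -> value=358 (bin 00101100110); offset now 11 = byte 1 bit 3; 21 bits remain
Read 2: bits[11:17] width=6 -> value=38 (bin 100110); offset now 17 = byte 2 bit 1; 15 bits remain
Read 3: bits[17:25] width=8 -> value=131 (bin 10000011); offset now 25 = byte 3 bit 1; 7 bits remain
Read 4: bits[25:27] width=2 -> value=0 (bin 00); offset now 27 = byte 3 bit 3; 5 bits remain
Read 5: bits[27:29] width=2 -> value=2 (bin 10); offset now 29 = byte 3 bit 5; 3 bits remain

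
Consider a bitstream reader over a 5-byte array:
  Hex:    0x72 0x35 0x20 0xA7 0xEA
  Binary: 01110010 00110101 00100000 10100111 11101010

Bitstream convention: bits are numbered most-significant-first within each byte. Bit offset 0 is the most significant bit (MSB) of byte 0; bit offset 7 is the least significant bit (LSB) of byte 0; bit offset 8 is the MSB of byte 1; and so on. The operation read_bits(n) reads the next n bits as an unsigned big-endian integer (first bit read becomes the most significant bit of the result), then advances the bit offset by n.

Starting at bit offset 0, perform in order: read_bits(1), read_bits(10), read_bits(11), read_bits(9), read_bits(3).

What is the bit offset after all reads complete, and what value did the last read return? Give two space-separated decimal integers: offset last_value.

Answer: 34 7

Derivation:
Read 1: bits[0:1] width=1 -> value=0 (bin 0); offset now 1 = byte 0 bit 1; 39 bits remain
Read 2: bits[1:11] width=10 -> value=913 (bin 1110010001); offset now 11 = byte 1 bit 3; 29 bits remain
Read 3: bits[11:22] width=11 -> value=1352 (bin 10101001000); offset now 22 = byte 2 bit 6; 18 bits remain
Read 4: bits[22:31] width=9 -> value=83 (bin 001010011); offset now 31 = byte 3 bit 7; 9 bits remain
Read 5: bits[31:34] width=3 -> value=7 (bin 111); offset now 34 = byte 4 bit 2; 6 bits remain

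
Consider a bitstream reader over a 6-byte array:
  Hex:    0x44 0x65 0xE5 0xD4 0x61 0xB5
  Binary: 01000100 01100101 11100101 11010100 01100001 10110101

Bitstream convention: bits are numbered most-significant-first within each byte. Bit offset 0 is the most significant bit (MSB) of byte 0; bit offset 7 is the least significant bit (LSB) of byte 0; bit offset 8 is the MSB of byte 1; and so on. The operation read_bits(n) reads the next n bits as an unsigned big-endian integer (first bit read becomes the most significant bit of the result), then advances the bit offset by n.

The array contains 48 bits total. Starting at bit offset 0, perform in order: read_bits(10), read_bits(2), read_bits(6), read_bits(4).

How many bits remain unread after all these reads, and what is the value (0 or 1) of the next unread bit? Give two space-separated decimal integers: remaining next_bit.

Read 1: bits[0:10] width=10 -> value=273 (bin 0100010001); offset now 10 = byte 1 bit 2; 38 bits remain
Read 2: bits[10:12] width=2 -> value=2 (bin 10); offset now 12 = byte 1 bit 4; 36 bits remain
Read 3: bits[12:18] width=6 -> value=23 (bin 010111); offset now 18 = byte 2 bit 2; 30 bits remain
Read 4: bits[18:22] width=4 -> value=9 (bin 1001); offset now 22 = byte 2 bit 6; 26 bits remain

Answer: 26 0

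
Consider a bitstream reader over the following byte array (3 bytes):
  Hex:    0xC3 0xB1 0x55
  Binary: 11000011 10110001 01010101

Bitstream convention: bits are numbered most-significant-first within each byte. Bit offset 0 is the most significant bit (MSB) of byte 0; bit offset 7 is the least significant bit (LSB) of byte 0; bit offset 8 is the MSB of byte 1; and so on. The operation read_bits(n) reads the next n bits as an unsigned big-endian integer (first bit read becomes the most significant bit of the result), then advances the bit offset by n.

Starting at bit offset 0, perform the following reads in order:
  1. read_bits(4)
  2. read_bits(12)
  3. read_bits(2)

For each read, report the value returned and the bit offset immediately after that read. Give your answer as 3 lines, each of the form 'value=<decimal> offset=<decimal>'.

Read 1: bits[0:4] width=4 -> value=12 (bin 1100); offset now 4 = byte 0 bit 4; 20 bits remain
Read 2: bits[4:16] width=12 -> value=945 (bin 001110110001); offset now 16 = byte 2 bit 0; 8 bits remain
Read 3: bits[16:18] width=2 -> value=1 (bin 01); offset now 18 = byte 2 bit 2; 6 bits remain

Answer: value=12 offset=4
value=945 offset=16
value=1 offset=18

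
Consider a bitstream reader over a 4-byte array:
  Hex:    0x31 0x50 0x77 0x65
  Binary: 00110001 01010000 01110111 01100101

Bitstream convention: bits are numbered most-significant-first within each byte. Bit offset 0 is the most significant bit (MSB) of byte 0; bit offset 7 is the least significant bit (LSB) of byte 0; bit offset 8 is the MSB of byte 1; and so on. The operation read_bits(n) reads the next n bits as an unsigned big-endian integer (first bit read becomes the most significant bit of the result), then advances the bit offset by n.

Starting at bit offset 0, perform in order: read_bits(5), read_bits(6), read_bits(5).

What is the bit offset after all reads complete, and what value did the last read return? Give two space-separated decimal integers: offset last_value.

Answer: 16 16

Derivation:
Read 1: bits[0:5] width=5 -> value=6 (bin 00110); offset now 5 = byte 0 bit 5; 27 bits remain
Read 2: bits[5:11] width=6 -> value=10 (bin 001010); offset now 11 = byte 1 bit 3; 21 bits remain
Read 3: bits[11:16] width=5 -> value=16 (bin 10000); offset now 16 = byte 2 bit 0; 16 bits remain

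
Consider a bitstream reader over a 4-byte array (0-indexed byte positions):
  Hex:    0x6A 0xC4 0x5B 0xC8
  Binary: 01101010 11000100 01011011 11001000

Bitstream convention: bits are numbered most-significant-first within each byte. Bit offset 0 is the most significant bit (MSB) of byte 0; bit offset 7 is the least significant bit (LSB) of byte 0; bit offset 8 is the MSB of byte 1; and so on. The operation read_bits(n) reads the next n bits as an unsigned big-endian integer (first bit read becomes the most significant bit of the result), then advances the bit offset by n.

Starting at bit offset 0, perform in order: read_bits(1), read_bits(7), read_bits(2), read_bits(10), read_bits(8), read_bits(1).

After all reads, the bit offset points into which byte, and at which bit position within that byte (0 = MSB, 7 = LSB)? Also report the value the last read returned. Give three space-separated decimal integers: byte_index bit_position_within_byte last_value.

Read 1: bits[0:1] width=1 -> value=0 (bin 0); offset now 1 = byte 0 bit 1; 31 bits remain
Read 2: bits[1:8] width=7 -> value=106 (bin 1101010); offset now 8 = byte 1 bit 0; 24 bits remain
Read 3: bits[8:10] width=2 -> value=3 (bin 11); offset now 10 = byte 1 bit 2; 22 bits remain
Read 4: bits[10:20] width=10 -> value=69 (bin 0001000101); offset now 20 = byte 2 bit 4; 12 bits remain
Read 5: bits[20:28] width=8 -> value=188 (bin 10111100); offset now 28 = byte 3 bit 4; 4 bits remain
Read 6: bits[28:29] width=1 -> value=1 (bin 1); offset now 29 = byte 3 bit 5; 3 bits remain

Answer: 3 5 1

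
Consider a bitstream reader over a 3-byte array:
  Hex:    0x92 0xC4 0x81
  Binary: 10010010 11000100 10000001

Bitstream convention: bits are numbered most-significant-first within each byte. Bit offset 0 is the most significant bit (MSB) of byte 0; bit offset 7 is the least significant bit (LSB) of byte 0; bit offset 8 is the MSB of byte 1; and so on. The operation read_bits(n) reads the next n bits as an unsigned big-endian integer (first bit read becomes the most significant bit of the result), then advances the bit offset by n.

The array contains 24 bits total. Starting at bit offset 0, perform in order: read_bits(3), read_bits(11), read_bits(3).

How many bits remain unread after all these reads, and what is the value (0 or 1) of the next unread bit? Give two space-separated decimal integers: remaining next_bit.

Answer: 7 0

Derivation:
Read 1: bits[0:3] width=3 -> value=4 (bin 100); offset now 3 = byte 0 bit 3; 21 bits remain
Read 2: bits[3:14] width=11 -> value=1201 (bin 10010110001); offset now 14 = byte 1 bit 6; 10 bits remain
Read 3: bits[14:17] width=3 -> value=1 (bin 001); offset now 17 = byte 2 bit 1; 7 bits remain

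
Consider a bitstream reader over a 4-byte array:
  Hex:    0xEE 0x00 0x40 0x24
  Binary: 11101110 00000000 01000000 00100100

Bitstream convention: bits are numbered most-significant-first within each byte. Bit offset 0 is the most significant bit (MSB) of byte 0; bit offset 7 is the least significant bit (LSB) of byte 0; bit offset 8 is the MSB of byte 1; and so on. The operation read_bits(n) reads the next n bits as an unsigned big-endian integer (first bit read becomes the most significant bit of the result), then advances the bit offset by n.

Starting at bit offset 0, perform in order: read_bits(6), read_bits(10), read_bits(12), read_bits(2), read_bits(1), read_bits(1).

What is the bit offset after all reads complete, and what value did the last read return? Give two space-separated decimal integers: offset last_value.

Read 1: bits[0:6] width=6 -> value=59 (bin 111011); offset now 6 = byte 0 bit 6; 26 bits remain
Read 2: bits[6:16] width=10 -> value=512 (bin 1000000000); offset now 16 = byte 2 bit 0; 16 bits remain
Read 3: bits[16:28] width=12 -> value=1026 (bin 010000000010); offset now 28 = byte 3 bit 4; 4 bits remain
Read 4: bits[28:30] width=2 -> value=1 (bin 01); offset now 30 = byte 3 bit 6; 2 bits remain
Read 5: bits[30:31] width=1 -> value=0 (bin 0); offset now 31 = byte 3 bit 7; 1 bits remain
Read 6: bits[31:32] width=1 -> value=0 (bin 0); offset now 32 = byte 4 bit 0; 0 bits remain

Answer: 32 0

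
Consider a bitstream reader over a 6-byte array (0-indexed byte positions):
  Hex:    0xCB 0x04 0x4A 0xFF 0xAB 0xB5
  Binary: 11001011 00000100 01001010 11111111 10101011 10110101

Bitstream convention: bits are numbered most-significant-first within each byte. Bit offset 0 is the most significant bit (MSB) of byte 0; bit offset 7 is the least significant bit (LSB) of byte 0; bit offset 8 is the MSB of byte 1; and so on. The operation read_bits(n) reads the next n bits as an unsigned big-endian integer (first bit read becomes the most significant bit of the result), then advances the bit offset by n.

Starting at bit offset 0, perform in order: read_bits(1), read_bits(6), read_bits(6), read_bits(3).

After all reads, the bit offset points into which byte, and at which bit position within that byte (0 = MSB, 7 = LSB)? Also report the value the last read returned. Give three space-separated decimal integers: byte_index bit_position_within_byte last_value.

Read 1: bits[0:1] width=1 -> value=1 (bin 1); offset now 1 = byte 0 bit 1; 47 bits remain
Read 2: bits[1:7] width=6 -> value=37 (bin 100101); offset now 7 = byte 0 bit 7; 41 bits remain
Read 3: bits[7:13] width=6 -> value=32 (bin 100000); offset now 13 = byte 1 bit 5; 35 bits remain
Read 4: bits[13:16] width=3 -> value=4 (bin 100); offset now 16 = byte 2 bit 0; 32 bits remain

Answer: 2 0 4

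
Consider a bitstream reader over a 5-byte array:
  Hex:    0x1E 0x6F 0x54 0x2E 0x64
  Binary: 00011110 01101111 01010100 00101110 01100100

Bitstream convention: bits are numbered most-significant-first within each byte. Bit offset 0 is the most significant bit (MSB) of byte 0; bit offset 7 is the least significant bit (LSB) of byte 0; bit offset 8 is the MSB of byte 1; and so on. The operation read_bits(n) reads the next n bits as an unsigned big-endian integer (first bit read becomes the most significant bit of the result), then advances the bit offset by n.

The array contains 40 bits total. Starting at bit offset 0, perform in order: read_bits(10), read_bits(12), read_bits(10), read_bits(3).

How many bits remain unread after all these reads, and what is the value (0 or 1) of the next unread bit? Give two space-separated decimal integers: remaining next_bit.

Read 1: bits[0:10] width=10 -> value=121 (bin 0001111001); offset now 10 = byte 1 bit 2; 30 bits remain
Read 2: bits[10:22] width=12 -> value=3029 (bin 101111010101); offset now 22 = byte 2 bit 6; 18 bits remain
Read 3: bits[22:32] width=10 -> value=46 (bin 0000101110); offset now 32 = byte 4 bit 0; 8 bits remain
Read 4: bits[32:35] width=3 -> value=3 (bin 011); offset now 35 = byte 4 bit 3; 5 bits remain

Answer: 5 0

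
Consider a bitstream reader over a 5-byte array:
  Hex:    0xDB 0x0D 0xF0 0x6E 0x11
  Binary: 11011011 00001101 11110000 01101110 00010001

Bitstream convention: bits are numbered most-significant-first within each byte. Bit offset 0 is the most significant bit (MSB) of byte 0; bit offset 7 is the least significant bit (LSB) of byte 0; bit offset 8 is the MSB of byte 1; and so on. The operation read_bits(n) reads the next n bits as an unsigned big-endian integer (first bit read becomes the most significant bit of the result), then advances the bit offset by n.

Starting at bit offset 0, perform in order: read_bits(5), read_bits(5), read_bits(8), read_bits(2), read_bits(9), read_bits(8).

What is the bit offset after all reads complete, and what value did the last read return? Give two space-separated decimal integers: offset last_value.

Read 1: bits[0:5] width=5 -> value=27 (bin 11011); offset now 5 = byte 0 bit 5; 35 bits remain
Read 2: bits[5:10] width=5 -> value=12 (bin 01100); offset now 10 = byte 1 bit 2; 30 bits remain
Read 3: bits[10:18] width=8 -> value=55 (bin 00110111); offset now 18 = byte 2 bit 2; 22 bits remain
Read 4: bits[18:20] width=2 -> value=3 (bin 11); offset now 20 = byte 2 bit 4; 20 bits remain
Read 5: bits[20:29] width=9 -> value=13 (bin 000001101); offset now 29 = byte 3 bit 5; 11 bits remain
Read 6: bits[29:37] width=8 -> value=194 (bin 11000010); offset now 37 = byte 4 bit 5; 3 bits remain

Answer: 37 194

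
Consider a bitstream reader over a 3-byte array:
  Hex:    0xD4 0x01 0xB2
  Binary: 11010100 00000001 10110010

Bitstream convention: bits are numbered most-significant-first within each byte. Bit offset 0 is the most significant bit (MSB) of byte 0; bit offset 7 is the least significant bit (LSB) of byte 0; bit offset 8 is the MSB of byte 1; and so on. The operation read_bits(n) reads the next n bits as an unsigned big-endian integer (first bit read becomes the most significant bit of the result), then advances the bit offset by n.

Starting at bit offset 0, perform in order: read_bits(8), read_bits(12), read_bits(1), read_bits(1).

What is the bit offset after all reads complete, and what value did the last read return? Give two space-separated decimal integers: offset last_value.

Read 1: bits[0:8] width=8 -> value=212 (bin 11010100); offset now 8 = byte 1 bit 0; 16 bits remain
Read 2: bits[8:20] width=12 -> value=27 (bin 000000011011); offset now 20 = byte 2 bit 4; 4 bits remain
Read 3: bits[20:21] width=1 -> value=0 (bin 0); offset now 21 = byte 2 bit 5; 3 bits remain
Read 4: bits[21:22] width=1 -> value=0 (bin 0); offset now 22 = byte 2 bit 6; 2 bits remain

Answer: 22 0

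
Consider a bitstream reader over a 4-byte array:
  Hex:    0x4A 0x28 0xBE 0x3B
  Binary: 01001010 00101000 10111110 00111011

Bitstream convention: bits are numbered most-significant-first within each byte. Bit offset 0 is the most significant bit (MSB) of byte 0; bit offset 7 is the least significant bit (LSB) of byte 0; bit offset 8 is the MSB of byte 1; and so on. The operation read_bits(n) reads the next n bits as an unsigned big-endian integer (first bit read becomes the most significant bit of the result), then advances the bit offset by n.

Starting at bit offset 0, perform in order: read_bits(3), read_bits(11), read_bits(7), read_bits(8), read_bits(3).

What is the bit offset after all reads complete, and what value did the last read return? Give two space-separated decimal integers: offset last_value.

Read 1: bits[0:3] width=3 -> value=2 (bin 010); offset now 3 = byte 0 bit 3; 29 bits remain
Read 2: bits[3:14] width=11 -> value=650 (bin 01010001010); offset now 14 = byte 1 bit 6; 18 bits remain
Read 3: bits[14:21] width=7 -> value=23 (bin 0010111); offset now 21 = byte 2 bit 5; 11 bits remain
Read 4: bits[21:29] width=8 -> value=199 (bin 11000111); offset now 29 = byte 3 bit 5; 3 bits remain
Read 5: bits[29:32] width=3 -> value=3 (bin 011); offset now 32 = byte 4 bit 0; 0 bits remain

Answer: 32 3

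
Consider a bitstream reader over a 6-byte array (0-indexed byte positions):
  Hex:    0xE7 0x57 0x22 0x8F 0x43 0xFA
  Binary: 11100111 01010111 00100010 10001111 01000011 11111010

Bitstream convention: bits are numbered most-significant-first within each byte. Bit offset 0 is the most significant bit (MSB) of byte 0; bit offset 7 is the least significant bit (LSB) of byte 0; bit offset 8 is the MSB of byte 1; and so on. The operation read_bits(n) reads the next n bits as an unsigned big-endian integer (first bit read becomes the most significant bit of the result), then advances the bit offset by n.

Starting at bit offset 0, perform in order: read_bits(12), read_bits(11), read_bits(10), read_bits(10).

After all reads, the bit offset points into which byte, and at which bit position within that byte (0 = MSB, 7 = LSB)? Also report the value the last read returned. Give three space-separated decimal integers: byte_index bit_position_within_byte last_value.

Answer: 5 3 543

Derivation:
Read 1: bits[0:12] width=12 -> value=3701 (bin 111001110101); offset now 12 = byte 1 bit 4; 36 bits remain
Read 2: bits[12:23] width=11 -> value=913 (bin 01110010001); offset now 23 = byte 2 bit 7; 25 bits remain
Read 3: bits[23:33] width=10 -> value=286 (bin 0100011110); offset now 33 = byte 4 bit 1; 15 bits remain
Read 4: bits[33:43] width=10 -> value=543 (bin 1000011111); offset now 43 = byte 5 bit 3; 5 bits remain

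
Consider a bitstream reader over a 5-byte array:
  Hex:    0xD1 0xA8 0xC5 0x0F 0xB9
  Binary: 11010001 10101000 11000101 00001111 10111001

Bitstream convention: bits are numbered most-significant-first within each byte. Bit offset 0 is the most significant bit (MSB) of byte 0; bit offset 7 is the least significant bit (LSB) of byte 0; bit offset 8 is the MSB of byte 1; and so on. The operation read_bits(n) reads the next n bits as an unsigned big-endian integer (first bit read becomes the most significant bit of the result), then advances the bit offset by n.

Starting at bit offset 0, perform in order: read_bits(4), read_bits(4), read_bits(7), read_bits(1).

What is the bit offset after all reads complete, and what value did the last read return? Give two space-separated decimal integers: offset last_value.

Read 1: bits[0:4] width=4 -> value=13 (bin 1101); offset now 4 = byte 0 bit 4; 36 bits remain
Read 2: bits[4:8] width=4 -> value=1 (bin 0001); offset now 8 = byte 1 bit 0; 32 bits remain
Read 3: bits[8:15] width=7 -> value=84 (bin 1010100); offset now 15 = byte 1 bit 7; 25 bits remain
Read 4: bits[15:16] width=1 -> value=0 (bin 0); offset now 16 = byte 2 bit 0; 24 bits remain

Answer: 16 0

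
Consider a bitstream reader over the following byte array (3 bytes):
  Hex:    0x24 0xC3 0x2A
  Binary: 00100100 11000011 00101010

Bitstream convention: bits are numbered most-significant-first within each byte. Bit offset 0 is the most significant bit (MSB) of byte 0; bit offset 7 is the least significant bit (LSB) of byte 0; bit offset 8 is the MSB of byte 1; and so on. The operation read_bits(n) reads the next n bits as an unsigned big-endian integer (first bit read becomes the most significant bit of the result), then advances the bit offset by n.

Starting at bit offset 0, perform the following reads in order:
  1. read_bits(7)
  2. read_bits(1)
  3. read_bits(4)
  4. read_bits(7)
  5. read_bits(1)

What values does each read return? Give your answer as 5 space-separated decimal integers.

Answer: 18 0 12 25 0

Derivation:
Read 1: bits[0:7] width=7 -> value=18 (bin 0010010); offset now 7 = byte 0 bit 7; 17 bits remain
Read 2: bits[7:8] width=1 -> value=0 (bin 0); offset now 8 = byte 1 bit 0; 16 bits remain
Read 3: bits[8:12] width=4 -> value=12 (bin 1100); offset now 12 = byte 1 bit 4; 12 bits remain
Read 4: bits[12:19] width=7 -> value=25 (bin 0011001); offset now 19 = byte 2 bit 3; 5 bits remain
Read 5: bits[19:20] width=1 -> value=0 (bin 0); offset now 20 = byte 2 bit 4; 4 bits remain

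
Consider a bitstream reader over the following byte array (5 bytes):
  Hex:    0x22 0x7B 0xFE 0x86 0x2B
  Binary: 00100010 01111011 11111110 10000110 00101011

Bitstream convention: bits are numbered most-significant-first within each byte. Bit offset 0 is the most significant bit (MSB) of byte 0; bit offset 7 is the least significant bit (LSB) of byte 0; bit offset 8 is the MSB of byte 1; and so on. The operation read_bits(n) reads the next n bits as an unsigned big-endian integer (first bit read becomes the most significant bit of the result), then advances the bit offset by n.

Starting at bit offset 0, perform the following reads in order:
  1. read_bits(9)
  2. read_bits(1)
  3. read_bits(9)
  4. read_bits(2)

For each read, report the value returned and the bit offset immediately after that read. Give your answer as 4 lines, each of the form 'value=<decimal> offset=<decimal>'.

Answer: value=68 offset=9
value=1 offset=10
value=479 offset=19
value=3 offset=21

Derivation:
Read 1: bits[0:9] width=9 -> value=68 (bin 001000100); offset now 9 = byte 1 bit 1; 31 bits remain
Read 2: bits[9:10] width=1 -> value=1 (bin 1); offset now 10 = byte 1 bit 2; 30 bits remain
Read 3: bits[10:19] width=9 -> value=479 (bin 111011111); offset now 19 = byte 2 bit 3; 21 bits remain
Read 4: bits[19:21] width=2 -> value=3 (bin 11); offset now 21 = byte 2 bit 5; 19 bits remain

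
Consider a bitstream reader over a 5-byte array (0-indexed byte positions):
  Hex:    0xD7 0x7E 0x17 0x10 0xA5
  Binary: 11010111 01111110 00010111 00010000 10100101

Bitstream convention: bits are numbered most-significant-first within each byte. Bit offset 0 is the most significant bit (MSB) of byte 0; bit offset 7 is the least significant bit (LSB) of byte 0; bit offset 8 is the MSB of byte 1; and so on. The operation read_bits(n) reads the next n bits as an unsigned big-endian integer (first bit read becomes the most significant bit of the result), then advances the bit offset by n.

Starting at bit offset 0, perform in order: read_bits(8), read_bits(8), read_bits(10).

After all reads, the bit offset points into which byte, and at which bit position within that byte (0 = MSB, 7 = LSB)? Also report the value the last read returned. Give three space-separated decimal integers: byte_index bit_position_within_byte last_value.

Answer: 3 2 92

Derivation:
Read 1: bits[0:8] width=8 -> value=215 (bin 11010111); offset now 8 = byte 1 bit 0; 32 bits remain
Read 2: bits[8:16] width=8 -> value=126 (bin 01111110); offset now 16 = byte 2 bit 0; 24 bits remain
Read 3: bits[16:26] width=10 -> value=92 (bin 0001011100); offset now 26 = byte 3 bit 2; 14 bits remain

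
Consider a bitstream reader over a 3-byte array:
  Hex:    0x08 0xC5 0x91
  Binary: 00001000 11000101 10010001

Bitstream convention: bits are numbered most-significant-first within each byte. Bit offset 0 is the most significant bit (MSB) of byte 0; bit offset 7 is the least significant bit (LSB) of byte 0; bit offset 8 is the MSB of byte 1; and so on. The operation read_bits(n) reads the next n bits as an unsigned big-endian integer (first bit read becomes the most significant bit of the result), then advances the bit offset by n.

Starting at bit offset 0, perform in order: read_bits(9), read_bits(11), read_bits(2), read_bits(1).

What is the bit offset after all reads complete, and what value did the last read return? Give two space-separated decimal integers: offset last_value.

Read 1: bits[0:9] width=9 -> value=17 (bin 000010001); offset now 9 = byte 1 bit 1; 15 bits remain
Read 2: bits[9:20] width=11 -> value=1113 (bin 10001011001); offset now 20 = byte 2 bit 4; 4 bits remain
Read 3: bits[20:22] width=2 -> value=0 (bin 00); offset now 22 = byte 2 bit 6; 2 bits remain
Read 4: bits[22:23] width=1 -> value=0 (bin 0); offset now 23 = byte 2 bit 7; 1 bits remain

Answer: 23 0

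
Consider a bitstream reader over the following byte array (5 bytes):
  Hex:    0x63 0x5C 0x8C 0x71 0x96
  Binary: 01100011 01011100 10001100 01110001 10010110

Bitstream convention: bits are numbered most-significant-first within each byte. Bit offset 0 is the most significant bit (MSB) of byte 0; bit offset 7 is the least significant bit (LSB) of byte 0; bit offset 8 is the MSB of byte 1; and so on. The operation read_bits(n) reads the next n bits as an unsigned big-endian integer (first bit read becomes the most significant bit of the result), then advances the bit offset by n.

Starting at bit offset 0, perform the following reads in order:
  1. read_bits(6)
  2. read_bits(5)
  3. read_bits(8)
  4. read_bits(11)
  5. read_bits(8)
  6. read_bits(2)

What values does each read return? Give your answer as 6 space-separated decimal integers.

Answer: 24 26 228 796 101 2

Derivation:
Read 1: bits[0:6] width=6 -> value=24 (bin 011000); offset now 6 = byte 0 bit 6; 34 bits remain
Read 2: bits[6:11] width=5 -> value=26 (bin 11010); offset now 11 = byte 1 bit 3; 29 bits remain
Read 3: bits[11:19] width=8 -> value=228 (bin 11100100); offset now 19 = byte 2 bit 3; 21 bits remain
Read 4: bits[19:30] width=11 -> value=796 (bin 01100011100); offset now 30 = byte 3 bit 6; 10 bits remain
Read 5: bits[30:38] width=8 -> value=101 (bin 01100101); offset now 38 = byte 4 bit 6; 2 bits remain
Read 6: bits[38:40] width=2 -> value=2 (bin 10); offset now 40 = byte 5 bit 0; 0 bits remain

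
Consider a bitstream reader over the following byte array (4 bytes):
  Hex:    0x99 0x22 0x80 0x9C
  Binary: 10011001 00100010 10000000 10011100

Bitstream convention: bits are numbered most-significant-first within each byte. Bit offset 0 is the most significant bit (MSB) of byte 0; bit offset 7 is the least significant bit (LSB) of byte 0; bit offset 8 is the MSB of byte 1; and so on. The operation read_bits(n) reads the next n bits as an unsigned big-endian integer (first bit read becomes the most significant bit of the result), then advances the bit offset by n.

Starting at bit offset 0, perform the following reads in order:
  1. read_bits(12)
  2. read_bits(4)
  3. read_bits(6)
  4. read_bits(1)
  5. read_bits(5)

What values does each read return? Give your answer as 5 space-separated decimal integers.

Read 1: bits[0:12] width=12 -> value=2450 (bin 100110010010); offset now 12 = byte 1 bit 4; 20 bits remain
Read 2: bits[12:16] width=4 -> value=2 (bin 0010); offset now 16 = byte 2 bit 0; 16 bits remain
Read 3: bits[16:22] width=6 -> value=32 (bin 100000); offset now 22 = byte 2 bit 6; 10 bits remain
Read 4: bits[22:23] width=1 -> value=0 (bin 0); offset now 23 = byte 2 bit 7; 9 bits remain
Read 5: bits[23:28] width=5 -> value=9 (bin 01001); offset now 28 = byte 3 bit 4; 4 bits remain

Answer: 2450 2 32 0 9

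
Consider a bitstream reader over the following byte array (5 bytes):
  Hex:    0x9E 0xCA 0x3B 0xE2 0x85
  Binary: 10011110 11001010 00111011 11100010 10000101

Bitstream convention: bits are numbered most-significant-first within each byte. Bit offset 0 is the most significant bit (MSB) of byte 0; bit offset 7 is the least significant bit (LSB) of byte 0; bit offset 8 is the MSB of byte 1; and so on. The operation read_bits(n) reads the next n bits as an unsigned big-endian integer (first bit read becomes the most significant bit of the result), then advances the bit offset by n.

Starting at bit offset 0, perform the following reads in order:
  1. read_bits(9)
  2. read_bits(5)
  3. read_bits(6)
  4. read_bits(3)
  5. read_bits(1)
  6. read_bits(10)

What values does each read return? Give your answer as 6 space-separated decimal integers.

Read 1: bits[0:9] width=9 -> value=317 (bin 100111101); offset now 9 = byte 1 bit 1; 31 bits remain
Read 2: bits[9:14] width=5 -> value=18 (bin 10010); offset now 14 = byte 1 bit 6; 26 bits remain
Read 3: bits[14:20] width=6 -> value=35 (bin 100011); offset now 20 = byte 2 bit 4; 20 bits remain
Read 4: bits[20:23] width=3 -> value=5 (bin 101); offset now 23 = byte 2 bit 7; 17 bits remain
Read 5: bits[23:24] width=1 -> value=1 (bin 1); offset now 24 = byte 3 bit 0; 16 bits remain
Read 6: bits[24:34] width=10 -> value=906 (bin 1110001010); offset now 34 = byte 4 bit 2; 6 bits remain

Answer: 317 18 35 5 1 906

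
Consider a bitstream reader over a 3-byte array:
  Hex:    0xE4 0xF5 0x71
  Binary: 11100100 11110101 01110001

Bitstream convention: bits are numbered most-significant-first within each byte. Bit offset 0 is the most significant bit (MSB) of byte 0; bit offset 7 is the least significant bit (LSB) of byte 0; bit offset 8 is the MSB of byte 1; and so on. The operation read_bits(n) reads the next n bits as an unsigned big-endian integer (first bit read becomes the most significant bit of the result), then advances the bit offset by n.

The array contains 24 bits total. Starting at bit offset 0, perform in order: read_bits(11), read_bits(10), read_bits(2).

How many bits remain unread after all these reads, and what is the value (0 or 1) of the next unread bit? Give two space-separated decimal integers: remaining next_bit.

Answer: 1 1

Derivation:
Read 1: bits[0:11] width=11 -> value=1831 (bin 11100100111); offset now 11 = byte 1 bit 3; 13 bits remain
Read 2: bits[11:21] width=10 -> value=686 (bin 1010101110); offset now 21 = byte 2 bit 5; 3 bits remain
Read 3: bits[21:23] width=2 -> value=0 (bin 00); offset now 23 = byte 2 bit 7; 1 bits remain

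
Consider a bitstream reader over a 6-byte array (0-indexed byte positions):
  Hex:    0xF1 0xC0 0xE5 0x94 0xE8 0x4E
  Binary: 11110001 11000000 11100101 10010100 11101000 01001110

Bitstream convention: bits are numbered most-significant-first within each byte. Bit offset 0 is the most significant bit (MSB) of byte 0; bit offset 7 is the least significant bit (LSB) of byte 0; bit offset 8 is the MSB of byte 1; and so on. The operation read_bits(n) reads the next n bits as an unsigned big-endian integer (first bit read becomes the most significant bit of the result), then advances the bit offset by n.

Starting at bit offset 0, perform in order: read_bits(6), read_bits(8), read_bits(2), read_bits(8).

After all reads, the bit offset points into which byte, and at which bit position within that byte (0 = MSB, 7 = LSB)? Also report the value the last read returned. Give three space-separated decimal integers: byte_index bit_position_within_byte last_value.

Answer: 3 0 229

Derivation:
Read 1: bits[0:6] width=6 -> value=60 (bin 111100); offset now 6 = byte 0 bit 6; 42 bits remain
Read 2: bits[6:14] width=8 -> value=112 (bin 01110000); offset now 14 = byte 1 bit 6; 34 bits remain
Read 3: bits[14:16] width=2 -> value=0 (bin 00); offset now 16 = byte 2 bit 0; 32 bits remain
Read 4: bits[16:24] width=8 -> value=229 (bin 11100101); offset now 24 = byte 3 bit 0; 24 bits remain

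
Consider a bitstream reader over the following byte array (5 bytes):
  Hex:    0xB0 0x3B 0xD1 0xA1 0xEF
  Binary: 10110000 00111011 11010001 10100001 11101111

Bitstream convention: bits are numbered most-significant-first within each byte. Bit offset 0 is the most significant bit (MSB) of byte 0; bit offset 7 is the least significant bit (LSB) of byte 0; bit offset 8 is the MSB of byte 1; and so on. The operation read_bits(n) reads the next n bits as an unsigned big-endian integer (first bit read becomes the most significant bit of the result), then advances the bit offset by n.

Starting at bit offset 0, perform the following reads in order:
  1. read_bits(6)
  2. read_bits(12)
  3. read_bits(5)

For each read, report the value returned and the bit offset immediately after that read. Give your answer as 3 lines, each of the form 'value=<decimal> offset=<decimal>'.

Answer: value=44 offset=6
value=239 offset=18
value=8 offset=23

Derivation:
Read 1: bits[0:6] width=6 -> value=44 (bin 101100); offset now 6 = byte 0 bit 6; 34 bits remain
Read 2: bits[6:18] width=12 -> value=239 (bin 000011101111); offset now 18 = byte 2 bit 2; 22 bits remain
Read 3: bits[18:23] width=5 -> value=8 (bin 01000); offset now 23 = byte 2 bit 7; 17 bits remain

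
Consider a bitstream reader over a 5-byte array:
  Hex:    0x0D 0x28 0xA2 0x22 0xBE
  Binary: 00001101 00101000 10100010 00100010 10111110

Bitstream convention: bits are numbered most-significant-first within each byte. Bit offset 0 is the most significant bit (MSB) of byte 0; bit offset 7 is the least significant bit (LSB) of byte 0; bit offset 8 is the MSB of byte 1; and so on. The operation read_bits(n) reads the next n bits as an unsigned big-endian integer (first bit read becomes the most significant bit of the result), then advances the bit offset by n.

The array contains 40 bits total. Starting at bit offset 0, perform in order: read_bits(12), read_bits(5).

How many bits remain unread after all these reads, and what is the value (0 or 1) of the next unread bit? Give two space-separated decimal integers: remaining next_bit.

Answer: 23 0

Derivation:
Read 1: bits[0:12] width=12 -> value=210 (bin 000011010010); offset now 12 = byte 1 bit 4; 28 bits remain
Read 2: bits[12:17] width=5 -> value=17 (bin 10001); offset now 17 = byte 2 bit 1; 23 bits remain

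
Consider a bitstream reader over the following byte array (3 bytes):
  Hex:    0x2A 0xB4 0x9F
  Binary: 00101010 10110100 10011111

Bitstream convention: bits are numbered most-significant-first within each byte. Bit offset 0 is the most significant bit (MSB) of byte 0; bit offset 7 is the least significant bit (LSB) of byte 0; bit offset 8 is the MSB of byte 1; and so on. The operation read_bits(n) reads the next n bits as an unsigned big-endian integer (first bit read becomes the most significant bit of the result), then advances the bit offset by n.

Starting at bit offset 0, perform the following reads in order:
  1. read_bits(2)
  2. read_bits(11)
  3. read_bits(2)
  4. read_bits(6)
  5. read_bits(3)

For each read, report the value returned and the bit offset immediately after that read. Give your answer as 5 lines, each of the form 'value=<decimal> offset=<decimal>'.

Answer: value=0 offset=2
value=1366 offset=13
value=2 offset=15
value=19 offset=21
value=7 offset=24

Derivation:
Read 1: bits[0:2] width=2 -> value=0 (bin 00); offset now 2 = byte 0 bit 2; 22 bits remain
Read 2: bits[2:13] width=11 -> value=1366 (bin 10101010110); offset now 13 = byte 1 bit 5; 11 bits remain
Read 3: bits[13:15] width=2 -> value=2 (bin 10); offset now 15 = byte 1 bit 7; 9 bits remain
Read 4: bits[15:21] width=6 -> value=19 (bin 010011); offset now 21 = byte 2 bit 5; 3 bits remain
Read 5: bits[21:24] width=3 -> value=7 (bin 111); offset now 24 = byte 3 bit 0; 0 bits remain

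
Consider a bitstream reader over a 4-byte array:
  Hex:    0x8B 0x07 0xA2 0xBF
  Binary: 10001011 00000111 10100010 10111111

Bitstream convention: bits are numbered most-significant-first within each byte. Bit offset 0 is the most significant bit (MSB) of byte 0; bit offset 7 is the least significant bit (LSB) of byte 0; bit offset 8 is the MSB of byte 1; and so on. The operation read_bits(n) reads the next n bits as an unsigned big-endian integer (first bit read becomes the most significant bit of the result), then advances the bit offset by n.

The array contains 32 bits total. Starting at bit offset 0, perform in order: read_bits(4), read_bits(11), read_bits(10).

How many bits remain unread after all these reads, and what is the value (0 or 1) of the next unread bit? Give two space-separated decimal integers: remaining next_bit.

Answer: 7 0

Derivation:
Read 1: bits[0:4] width=4 -> value=8 (bin 1000); offset now 4 = byte 0 bit 4; 28 bits remain
Read 2: bits[4:15] width=11 -> value=1411 (bin 10110000011); offset now 15 = byte 1 bit 7; 17 bits remain
Read 3: bits[15:25] width=10 -> value=837 (bin 1101000101); offset now 25 = byte 3 bit 1; 7 bits remain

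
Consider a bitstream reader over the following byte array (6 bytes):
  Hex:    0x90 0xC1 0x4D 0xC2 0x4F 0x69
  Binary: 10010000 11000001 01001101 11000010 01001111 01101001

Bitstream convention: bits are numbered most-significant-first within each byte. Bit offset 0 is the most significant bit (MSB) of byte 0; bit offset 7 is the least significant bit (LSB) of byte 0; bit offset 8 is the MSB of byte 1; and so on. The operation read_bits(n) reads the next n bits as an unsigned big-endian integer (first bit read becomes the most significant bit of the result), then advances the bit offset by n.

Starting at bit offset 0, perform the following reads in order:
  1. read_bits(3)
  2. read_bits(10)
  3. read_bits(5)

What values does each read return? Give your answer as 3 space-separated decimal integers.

Read 1: bits[0:3] width=3 -> value=4 (bin 100); offset now 3 = byte 0 bit 3; 45 bits remain
Read 2: bits[3:13] width=10 -> value=536 (bin 1000011000); offset now 13 = byte 1 bit 5; 35 bits remain
Read 3: bits[13:18] width=5 -> value=5 (bin 00101); offset now 18 = byte 2 bit 2; 30 bits remain

Answer: 4 536 5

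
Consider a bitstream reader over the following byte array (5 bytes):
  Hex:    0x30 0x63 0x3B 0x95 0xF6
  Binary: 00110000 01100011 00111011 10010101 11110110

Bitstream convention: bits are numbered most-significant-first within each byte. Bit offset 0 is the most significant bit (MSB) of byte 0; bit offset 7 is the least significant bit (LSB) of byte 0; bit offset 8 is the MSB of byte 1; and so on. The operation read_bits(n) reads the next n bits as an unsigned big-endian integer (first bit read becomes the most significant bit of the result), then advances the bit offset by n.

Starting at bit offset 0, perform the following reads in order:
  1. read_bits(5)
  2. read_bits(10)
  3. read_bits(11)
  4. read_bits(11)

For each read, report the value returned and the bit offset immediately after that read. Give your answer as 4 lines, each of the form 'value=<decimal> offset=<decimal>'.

Read 1: bits[0:5] width=5 -> value=6 (bin 00110); offset now 5 = byte 0 bit 5; 35 bits remain
Read 2: bits[5:15] width=10 -> value=49 (bin 0000110001); offset now 15 = byte 1 bit 7; 25 bits remain
Read 3: bits[15:26] width=11 -> value=1262 (bin 10011101110); offset now 26 = byte 3 bit 2; 14 bits remain
Read 4: bits[26:37] width=11 -> value=702 (bin 01010111110); offset now 37 = byte 4 bit 5; 3 bits remain

Answer: value=6 offset=5
value=49 offset=15
value=1262 offset=26
value=702 offset=37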